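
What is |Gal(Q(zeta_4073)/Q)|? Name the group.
|Gal(Q(zeta_4073)/Q)| = phi(4073) = 4072; group ≅ (Z/4073Z)^* ≅ Z/4072Z

The n-th cyclotomic polynomial Φ_4073(x) is the minimal polynomial of zeta_4073 over Q and has degree phi(4073) = 4072. So Q(zeta_4073) is a degree-4072 Galois extension with Galois group (Z/4073Z)^*. (Z/4073Z)^* is cyclic since 4073 is an odd prime power (or 4). Hence Gal(Q(zeta_4073)/Q) ≅ Z/4072Z.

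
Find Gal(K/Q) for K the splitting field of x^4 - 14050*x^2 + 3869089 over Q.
Gal(K/Q) = Z/2Z (cyclic of order 2)

f factors as (x^2 - 13769)(x^2 - 281), so the splitting field is K = Q(sqrt(13769), sqrt(281)). The squarefree part of 13769 is 281 and the squarefree part of 281 is also 281, so sqrt(13769) and sqrt(281) are both rational multiples of sqrt(281). Hence Q(sqrt(13769)) = Q(sqrt(281)) = Q(sqrt(281)), and the splitting field collapses to a single degree-2 extension with Galois group Z/2Z.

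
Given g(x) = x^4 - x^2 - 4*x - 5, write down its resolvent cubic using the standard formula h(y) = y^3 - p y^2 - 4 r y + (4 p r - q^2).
h(y) = y^3 + y^2 + 20*y + 4

Identify coefficients: p = -1, q = -4, r = -5.
Plug into h(y) = y^3 - p y^2 - 4 r y + (4 p r - q^2):
  h(y) = y^3 - (-1) y^2 - 4*(-5) y + (4*(-1)*(-5) - (-4)^2)
       = y^3 + (1) y^2 + (20) y + (4).
Simplifying: h(y) = y^3 + y^2 + 20*y + 4.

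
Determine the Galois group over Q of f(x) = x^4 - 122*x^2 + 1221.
Gal(K/Q) = V_4 (Klein four-group, Z/2Z × Z/2Z)

f factors as (x^2 - 111)(x^2 - 11), so the splitting field is K = Q(sqrt(111), sqrt(11)). The elements 111, 11, 1221 are all non-squares in Q, so sqrt(111) and sqrt(11) generate independent quadratic extensions. Thus [K:Q] = 4 and Gal(K/Q) is generated by the two order-2 automorphisms sqrt(111) ↦ -sqrt(111) and sqrt(11) ↦ -sqrt(11), giving V_4.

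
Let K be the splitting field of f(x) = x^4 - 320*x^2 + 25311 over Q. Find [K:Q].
[K:Q] = 4

f factors as (x^2 - 143)(x^2 - 177); the splitting field is K = Q(sqrt(143), sqrt(177)). Since 143, 177, and 25311 are all non-squares in Q, the three subfields Q(sqrt(143)), Q(sqrt(177)), Q(sqrt(25311)) are distinct degree-2 extensions, so [K:Q] = 4 (Klein four Galois group).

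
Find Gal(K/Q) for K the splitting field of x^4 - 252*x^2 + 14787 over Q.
Gal(K/Q) = V_4 (Klein four-group, Z/2Z × Z/2Z)

f factors as (x^2 - 159)(x^2 - 93), so the splitting field is K = Q(sqrt(159), sqrt(93)). The elements 159, 93, 14787 are all non-squares in Q, so sqrt(159) and sqrt(93) generate independent quadratic extensions. Thus [K:Q] = 4 and Gal(K/Q) is generated by the two order-2 automorphisms sqrt(159) ↦ -sqrt(159) and sqrt(93) ↦ -sqrt(93), giving V_4.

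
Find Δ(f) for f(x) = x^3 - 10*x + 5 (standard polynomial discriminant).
Δ = 3325

For a depressed cubic x^3 + p x + q the discriminant is Δ = -4 p^3 - 27 q^2 = -4*(-10)^3 - 27*(5)^2 = 4000 - 675 = 3325.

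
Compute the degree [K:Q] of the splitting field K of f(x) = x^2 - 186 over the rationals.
[K:Q] = 2

The polynomial x^2 - 186 is irreducible over Q since 186 is not a perfect square. Its splitting field is Q(sqrt(186)), which has degree 2 over Q.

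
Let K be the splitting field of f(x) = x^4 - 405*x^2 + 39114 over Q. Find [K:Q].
[K:Q] = 4

f factors as (x^2 - 159)(x^2 - 246); the splitting field is K = Q(sqrt(159), sqrt(246)). Since 159, 246, and 39114 are all non-squares in Q, the three subfields Q(sqrt(159)), Q(sqrt(246)), Q(sqrt(39114)) are distinct degree-2 extensions, so [K:Q] = 4 (Klein four Galois group).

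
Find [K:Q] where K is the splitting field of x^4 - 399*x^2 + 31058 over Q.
[K:Q] = 4

f factors as (x^2 - 293)(x^2 - 106); the splitting field is K = Q(sqrt(293), sqrt(106)). Since 293, 106, and 31058 are all non-squares in Q, the three subfields Q(sqrt(293)), Q(sqrt(106)), Q(sqrt(31058)) are distinct degree-2 extensions, so [K:Q] = 4 (Klein four Galois group).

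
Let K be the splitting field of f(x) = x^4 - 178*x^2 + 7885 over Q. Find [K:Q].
[K:Q] = 4

f factors as (x^2 - 95)(x^2 - 83); the splitting field is K = Q(sqrt(95), sqrt(83)). Since 95, 83, and 7885 are all non-squares in Q, the three subfields Q(sqrt(95)), Q(sqrt(83)), Q(sqrt(7885)) are distinct degree-2 extensions, so [K:Q] = 4 (Klein four Galois group).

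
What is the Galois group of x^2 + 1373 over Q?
Gal(K/Q) = Z/2Z (cyclic of order 2)

x^2 + 1373 is irreducible over Q since -1373 is not a rational square. The splitting field Q(sqrt(-1373)) has degree 2 over Q, and its unique nontrivial automorphism is sqrt(-1373) ↦ -sqrt(-1373). Hence Gal(Q(sqrt(-1373))/Q) = Z/2Z.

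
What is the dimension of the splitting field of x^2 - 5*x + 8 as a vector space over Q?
[K:Q] = 2

The discriminant of x^2 + (-5)*x + (8) is b^2 - 4c = 25 - (32) = -7. Since -7 is not a perfect square in Q, the polynomial is irreducible over Q. Its two roots generate a degree-2 extension, so [K:Q] = 2.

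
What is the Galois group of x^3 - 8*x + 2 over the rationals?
Gal(K/Q) = S_3 (symmetric group of order 6)

Compute the discriminant of x^3 + (0)*x^2 + (-8)*x + (2): Δ = 1940. Since Δ is not a rational square, the Galois group is not contained in A_3; it must be the full S_3 (irreducibility of the cubic rules out anything smaller).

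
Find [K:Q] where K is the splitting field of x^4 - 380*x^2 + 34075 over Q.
[K:Q] = 4

f factors as (x^2 - 145)(x^2 - 235); the splitting field is K = Q(sqrt(145), sqrt(235)). Since 145, 235, and 34075 are all non-squares in Q, the three subfields Q(sqrt(145)), Q(sqrt(235)), Q(sqrt(34075)) are distinct degree-2 extensions, so [K:Q] = 4 (Klein four Galois group).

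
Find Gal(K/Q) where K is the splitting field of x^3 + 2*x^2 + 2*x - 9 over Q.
Gal(K/Q) = S_3 (symmetric group of order 6)

Compute the discriminant of x^3 + (2)*x^2 + (2)*x + (-9): Δ = -2563. Since Δ is not a rational square, the Galois group is not contained in A_3; it must be the full S_3 (irreducibility of the cubic rules out anything smaller).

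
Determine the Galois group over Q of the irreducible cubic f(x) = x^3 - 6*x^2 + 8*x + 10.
Gal(K/Q) = S_3 (symmetric group of order 6)

Compute the discriminant of x^3 + (-6)*x^2 + (8)*x + (10): Δ = -2444. Since Δ is not a rational square, the Galois group is not contained in A_3; it must be the full S_3 (irreducibility of the cubic rules out anything smaller).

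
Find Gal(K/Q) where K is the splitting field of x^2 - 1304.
Gal(K/Q) = Z/2Z (cyclic of order 2)

x^2 - 1304 is irreducible over Q since 1304 is not a rational square. The splitting field Q(sqrt(1304)) has degree 2 over Q, and its unique nontrivial automorphism is sqrt(1304) ↦ -sqrt(1304). Hence Gal(Q(sqrt(1304))/Q) = Z/2Z.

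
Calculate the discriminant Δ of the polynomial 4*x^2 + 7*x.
Δ = 49

For a quadratic a x^2 + b x + c the discriminant is Δ = b^2 - 4ac = (7)^2 - 4*(4)*(0) = 49 - (0) = 49.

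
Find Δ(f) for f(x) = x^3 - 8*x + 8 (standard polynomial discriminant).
Δ = 320

For a depressed cubic x^3 + p x + q the discriminant is Δ = -4 p^3 - 27 q^2 = -4*(-8)^3 - 27*(8)^2 = 2048 - 1728 = 320.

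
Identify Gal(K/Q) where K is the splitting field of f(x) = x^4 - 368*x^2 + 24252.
Gal(K/Q) = V_4 (Klein four-group, Z/2Z × Z/2Z)

f factors as (x^2 - 86)(x^2 - 282), so the splitting field is K = Q(sqrt(86), sqrt(282)). The elements 86, 282, 24252 are all non-squares in Q, so sqrt(86) and sqrt(282) generate independent quadratic extensions. Thus [K:Q] = 4 and Gal(K/Q) is generated by the two order-2 automorphisms sqrt(86) ↦ -sqrt(86) and sqrt(282) ↦ -sqrt(282), giving V_4.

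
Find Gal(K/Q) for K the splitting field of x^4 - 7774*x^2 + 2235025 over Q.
Gal(K/Q) = Z/2Z (cyclic of order 2)

f factors as (x^2 - 299)(x^2 - 7475), so the splitting field is K = Q(sqrt(299), sqrt(7475)). The squarefree part of 299 is 299 and the squarefree part of 7475 is also 299, so sqrt(299) and sqrt(7475) are both rational multiples of sqrt(299). Hence Q(sqrt(299)) = Q(sqrt(7475)) = Q(sqrt(299)), and the splitting field collapses to a single degree-2 extension with Galois group Z/2Z.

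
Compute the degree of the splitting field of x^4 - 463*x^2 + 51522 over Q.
[K:Q] = 4

f factors as (x^2 - 186)(x^2 - 277); the splitting field is K = Q(sqrt(186), sqrt(277)). Since 186, 277, and 51522 are all non-squares in Q, the three subfields Q(sqrt(186)), Q(sqrt(277)), Q(sqrt(51522)) are distinct degree-2 extensions, so [K:Q] = 4 (Klein four Galois group).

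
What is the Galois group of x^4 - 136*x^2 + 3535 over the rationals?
Gal(K/Q) = V_4 (Klein four-group, Z/2Z × Z/2Z)

f factors as (x^2 - 35)(x^2 - 101), so the splitting field is K = Q(sqrt(35), sqrt(101)). The elements 35, 101, 3535 are all non-squares in Q, so sqrt(35) and sqrt(101) generate independent quadratic extensions. Thus [K:Q] = 4 and Gal(K/Q) is generated by the two order-2 automorphisms sqrt(35) ↦ -sqrt(35) and sqrt(101) ↦ -sqrt(101), giving V_4.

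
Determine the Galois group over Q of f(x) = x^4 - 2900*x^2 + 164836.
Gal(K/Q) = Z/2Z (cyclic of order 2)

f factors as (x^2 - 2842)(x^2 - 58), so the splitting field is K = Q(sqrt(2842), sqrt(58)). The squarefree part of 2842 is 58 and the squarefree part of 58 is also 58, so sqrt(2842) and sqrt(58) are both rational multiples of sqrt(58). Hence Q(sqrt(2842)) = Q(sqrt(58)) = Q(sqrt(58)), and the splitting field collapses to a single degree-2 extension with Galois group Z/2Z.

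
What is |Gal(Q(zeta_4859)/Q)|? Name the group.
|Gal(Q(zeta_4859)/Q)| = phi(4859) = 4704; group ≅ (Z/4859Z)^* ≅ Z/42Z × Z/112Z

The n-th cyclotomic polynomial Φ_4859(x) is the minimal polynomial of zeta_4859 over Q and has degree phi(4859) = 4704. So Q(zeta_4859) is a degree-4704 Galois extension with Galois group (Z/4859Z)^*. By CRT, (Z/4859Z)^* ≅ (Z/43Z)^* × (Z/113Z)^*. Each prime-power unit group is (Z/43Z)^* ≅ Z/42Z; (Z/113Z)^* ≅ Z/112Z. Hence Gal(Q(zeta_4859)/Q) ≅ Z/42Z × Z/112Z.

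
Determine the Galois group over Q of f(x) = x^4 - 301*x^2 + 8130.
Gal(K/Q) = V_4 (Klein four-group, Z/2Z × Z/2Z)

f factors as (x^2 - 271)(x^2 - 30), so the splitting field is K = Q(sqrt(271), sqrt(30)). The elements 271, 30, 8130 are all non-squares in Q, so sqrt(271) and sqrt(30) generate independent quadratic extensions. Thus [K:Q] = 4 and Gal(K/Q) is generated by the two order-2 automorphisms sqrt(271) ↦ -sqrt(271) and sqrt(30) ↦ -sqrt(30), giving V_4.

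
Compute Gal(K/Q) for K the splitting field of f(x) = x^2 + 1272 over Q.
Gal(K/Q) = Z/2Z (cyclic of order 2)

x^2 + 1272 is irreducible over Q since -1272 is not a rational square. The splitting field Q(sqrt(-1272)) has degree 2 over Q, and its unique nontrivial automorphism is sqrt(-1272) ↦ -sqrt(-1272). Hence Gal(Q(sqrt(-1272))/Q) = Z/2Z.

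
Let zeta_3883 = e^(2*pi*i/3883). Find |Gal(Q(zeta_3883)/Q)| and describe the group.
|Gal(Q(zeta_3883)/Q)| = phi(3883) = 3520; group ≅ (Z/3883Z)^* ≅ Z/10Z × Z/352Z

The n-th cyclotomic polynomial Φ_3883(x) is the minimal polynomial of zeta_3883 over Q and has degree phi(3883) = 3520. So Q(zeta_3883) is a degree-3520 Galois extension with Galois group (Z/3883Z)^*. By CRT, (Z/3883Z)^* ≅ (Z/11Z)^* × (Z/353Z)^*. Each prime-power unit group is (Z/11Z)^* ≅ Z/10Z; (Z/353Z)^* ≅ Z/352Z. Hence Gal(Q(zeta_3883)/Q) ≅ Z/10Z × Z/352Z.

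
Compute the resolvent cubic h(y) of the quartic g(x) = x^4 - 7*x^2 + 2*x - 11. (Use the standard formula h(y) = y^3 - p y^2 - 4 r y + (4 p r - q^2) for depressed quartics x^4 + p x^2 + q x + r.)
h(y) = y^3 + 7*y^2 + 44*y + 304

Identify coefficients: p = -7, q = 2, r = -11.
Plug into h(y) = y^3 - p y^2 - 4 r y + (4 p r - q^2):
  h(y) = y^3 - (-7) y^2 - 4*(-11) y + (4*(-7)*(-11) - (2)^2)
       = y^3 + (7) y^2 + (44) y + (304).
Simplifying: h(y) = y^3 + 7*y^2 + 44*y + 304.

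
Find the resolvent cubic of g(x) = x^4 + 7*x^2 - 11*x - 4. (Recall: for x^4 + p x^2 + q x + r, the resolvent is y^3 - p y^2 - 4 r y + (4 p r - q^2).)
h(y) = y^3 - 7*y^2 + 16*y - 233

Identify coefficients: p = 7, q = -11, r = -4.
Plug into h(y) = y^3 - p y^2 - 4 r y + (4 p r - q^2):
  h(y) = y^3 - (7) y^2 - 4*(-4) y + (4*(7)*(-4) - (-11)^2)
       = y^3 + (-7) y^2 + (16) y + (-233).
Simplifying: h(y) = y^3 - 7*y^2 + 16*y - 233.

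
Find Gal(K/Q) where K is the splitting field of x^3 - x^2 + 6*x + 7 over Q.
Gal(K/Q) = S_3 (symmetric group of order 6)

Compute the discriminant of x^3 + (-1)*x^2 + (6)*x + (7): Δ = -2879. Since Δ is not a rational square, the Galois group is not contained in A_3; it must be the full S_3 (irreducibility of the cubic rules out anything smaller).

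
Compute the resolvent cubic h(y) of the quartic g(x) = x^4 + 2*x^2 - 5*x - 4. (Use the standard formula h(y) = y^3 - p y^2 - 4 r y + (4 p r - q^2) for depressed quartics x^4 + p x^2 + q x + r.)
h(y) = y^3 - 2*y^2 + 16*y - 57

Identify coefficients: p = 2, q = -5, r = -4.
Plug into h(y) = y^3 - p y^2 - 4 r y + (4 p r - q^2):
  h(y) = y^3 - (2) y^2 - 4*(-4) y + (4*(2)*(-4) - (-5)^2)
       = y^3 + (-2) y^2 + (16) y + (-57).
Simplifying: h(y) = y^3 - 2*y^2 + 16*y - 57.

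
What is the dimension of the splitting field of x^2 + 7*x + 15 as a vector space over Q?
[K:Q] = 2

The discriminant of x^2 + (7)*x + (15) is b^2 - 4c = 49 - (60) = -11. Since -11 is not a perfect square in Q, the polynomial is irreducible over Q. Its two roots generate a degree-2 extension, so [K:Q] = 2.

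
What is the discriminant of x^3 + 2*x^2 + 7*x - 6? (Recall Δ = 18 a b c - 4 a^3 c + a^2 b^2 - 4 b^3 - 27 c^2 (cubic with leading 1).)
Δ = -3468

For x^3 + a x^2 + b x + c the discriminant is Δ = 18 a b c - 4 a^3 c + a^2 b^2 - 4 b^3 - 27 c^2.
Plug a = 2, b = 7, c = -6:
  18*(2)*(7)*(-6) - 4*(2)^3*(-6) + (2)^2*(7)^2 - 4*(7)^3 - 27*(-6)^2
  = -1512 + (192) + 196 + (-1372) + (-972)
  = -3468.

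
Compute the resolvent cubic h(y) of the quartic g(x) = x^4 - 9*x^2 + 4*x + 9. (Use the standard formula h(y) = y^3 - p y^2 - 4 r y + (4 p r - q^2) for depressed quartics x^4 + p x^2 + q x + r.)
h(y) = y^3 + 9*y^2 - 36*y - 340

Identify coefficients: p = -9, q = 4, r = 9.
Plug into h(y) = y^3 - p y^2 - 4 r y + (4 p r - q^2):
  h(y) = y^3 - (-9) y^2 - 4*(9) y + (4*(-9)*(9) - (4)^2)
       = y^3 + (9) y^2 + (-36) y + (-340).
Simplifying: h(y) = y^3 + 9*y^2 - 36*y - 340.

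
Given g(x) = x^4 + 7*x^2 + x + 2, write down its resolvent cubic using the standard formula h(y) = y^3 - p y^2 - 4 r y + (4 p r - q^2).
h(y) = y^3 - 7*y^2 - 8*y + 55

Identify coefficients: p = 7, q = 1, r = 2.
Plug into h(y) = y^3 - p y^2 - 4 r y + (4 p r - q^2):
  h(y) = y^3 - (7) y^2 - 4*(2) y + (4*(7)*(2) - (1)^2)
       = y^3 + (-7) y^2 + (-8) y + (55).
Simplifying: h(y) = y^3 - 7*y^2 - 8*y + 55.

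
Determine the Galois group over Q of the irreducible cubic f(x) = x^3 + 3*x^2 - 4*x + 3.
Gal(K/Q) = S_3 (symmetric group of order 6)

Compute the discriminant of x^3 + (3)*x^2 + (-4)*x + (3): Δ = -815. Since Δ is not a rational square, the Galois group is not contained in A_3; it must be the full S_3 (irreducibility of the cubic rules out anything smaller).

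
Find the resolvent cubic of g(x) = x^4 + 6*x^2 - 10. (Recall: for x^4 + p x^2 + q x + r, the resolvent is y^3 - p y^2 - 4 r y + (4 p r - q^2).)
h(y) = y^3 - 6*y^2 + 40*y - 240

Identify coefficients: p = 6, q = 0, r = -10.
Plug into h(y) = y^3 - p y^2 - 4 r y + (4 p r - q^2):
  h(y) = y^3 - (6) y^2 - 4*(-10) y + (4*(6)*(-10) - (0)^2)
       = y^3 + (-6) y^2 + (40) y + (-240).
Simplifying: h(y) = y^3 - 6*y^2 + 40*y - 240.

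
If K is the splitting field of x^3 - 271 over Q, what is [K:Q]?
[K:Q] = 6

x^3 - 271 has one real root r = 271^(1/3) and two complex roots r*zeta_3, r*zeta_3^2 where zeta_3 = e^(2*pi*i/3). The splitting field is Q(r, zeta_3). [Q(r):Q] = 3 and [Q(zeta_3):Q] = 2 with gcd = 1, so [Q(r, zeta_3):Q] = 3 * 2 = 6.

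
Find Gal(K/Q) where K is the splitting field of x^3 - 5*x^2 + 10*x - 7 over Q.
Gal(K/Q) = S_3 (symmetric group of order 6)

Compute the discriminant of x^3 + (-5)*x^2 + (10)*x + (-7): Δ = -23. Since Δ is not a rational square, the Galois group is not contained in A_3; it must be the full S_3 (irreducibility of the cubic rules out anything smaller).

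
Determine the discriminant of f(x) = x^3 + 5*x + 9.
Δ = -2687

For a depressed cubic x^3 + p x + q the discriminant is Δ = -4 p^3 - 27 q^2 = -4*(5)^3 - 27*(9)^2 = -500 - 2187 = -2687.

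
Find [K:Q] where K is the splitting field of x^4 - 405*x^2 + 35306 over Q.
[K:Q] = 4

f factors as (x^2 - 127)(x^2 - 278); the splitting field is K = Q(sqrt(127), sqrt(278)). Since 127, 278, and 35306 are all non-squares in Q, the three subfields Q(sqrt(127)), Q(sqrt(278)), Q(sqrt(35306)) are distinct degree-2 extensions, so [K:Q] = 4 (Klein four Galois group).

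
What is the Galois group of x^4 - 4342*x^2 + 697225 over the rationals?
Gal(K/Q) = Z/2Z (cyclic of order 2)

f factors as (x^2 - 4175)(x^2 - 167), so the splitting field is K = Q(sqrt(4175), sqrt(167)). The squarefree part of 4175 is 167 and the squarefree part of 167 is also 167, so sqrt(4175) and sqrt(167) are both rational multiples of sqrt(167). Hence Q(sqrt(4175)) = Q(sqrt(167)) = Q(sqrt(167)), and the splitting field collapses to a single degree-2 extension with Galois group Z/2Z.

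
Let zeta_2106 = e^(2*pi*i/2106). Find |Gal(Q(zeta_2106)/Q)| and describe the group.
|Gal(Q(zeta_2106)/Q)| = phi(2106) = 648; group ≅ (Z/2106Z)^* ≅ Z/12Z × Z/54Z

The n-th cyclotomic polynomial Φ_2106(x) is the minimal polynomial of zeta_2106 over Q and has degree phi(2106) = 648. So Q(zeta_2106) is a degree-648 Galois extension with Galois group (Z/2106Z)^*. By CRT, (Z/2106Z)^* ≅ (Z/2Z)^* × (Z/81Z)^* × (Z/13Z)^*. Each prime-power unit group is (Z/2Z)^* ≅ trivial group (order 1); (Z/81Z)^* ≅ Z/54Z; (Z/13Z)^* ≅ Z/12Z. Hence Gal(Q(zeta_2106)/Q) ≅ Z/12Z × Z/54Z.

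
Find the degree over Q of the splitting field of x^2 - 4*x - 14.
[K:Q] = 2

The discriminant of x^2 + (-4)*x + (-14) is b^2 - 4c = 16 - (-56) = 72. Since 72 is not a perfect square in Q, the polynomial is irreducible over Q. Its two roots generate a degree-2 extension, so [K:Q] = 2.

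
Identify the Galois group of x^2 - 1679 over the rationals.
Gal(K/Q) = Z/2Z (cyclic of order 2)

x^2 - 1679 is irreducible over Q since 1679 is not a rational square. The splitting field Q(sqrt(1679)) has degree 2 over Q, and its unique nontrivial automorphism is sqrt(1679) ↦ -sqrt(1679). Hence Gal(Q(sqrt(1679))/Q) = Z/2Z.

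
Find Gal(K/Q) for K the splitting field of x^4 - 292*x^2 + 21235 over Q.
Gal(K/Q) = V_4 (Klein four-group, Z/2Z × Z/2Z)

f factors as (x^2 - 137)(x^2 - 155), so the splitting field is K = Q(sqrt(137), sqrt(155)). The elements 137, 155, 21235 are all non-squares in Q, so sqrt(137) and sqrt(155) generate independent quadratic extensions. Thus [K:Q] = 4 and Gal(K/Q) is generated by the two order-2 automorphisms sqrt(137) ↦ -sqrt(137) and sqrt(155) ↦ -sqrt(155), giving V_4.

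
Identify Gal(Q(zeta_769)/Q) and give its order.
|Gal(Q(zeta_769)/Q)| = phi(769) = 768; group ≅ (Z/769Z)^* ≅ Z/768Z

The n-th cyclotomic polynomial Φ_769(x) is the minimal polynomial of zeta_769 over Q and has degree phi(769) = 768. So Q(zeta_769) is a degree-768 Galois extension with Galois group (Z/769Z)^*. (Z/769Z)^* is cyclic since 769 is an odd prime power (or 4). Hence Gal(Q(zeta_769)/Q) ≅ Z/768Z.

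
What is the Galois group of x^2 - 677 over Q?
Gal(K/Q) = Z/2Z (cyclic of order 2)

x^2 - 677 is irreducible over Q since 677 is not a rational square. The splitting field Q(sqrt(677)) has degree 2 over Q, and its unique nontrivial automorphism is sqrt(677) ↦ -sqrt(677). Hence Gal(Q(sqrt(677))/Q) = Z/2Z.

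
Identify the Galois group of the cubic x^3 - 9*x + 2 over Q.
Gal(K/Q) = S_3 (symmetric group of order 6)

Compute the discriminant of x^3 + (0)*x^2 + (-9)*x + (2): Δ = 2808. Since Δ is not a rational square, the Galois group is not contained in A_3; it must be the full S_3 (irreducibility of the cubic rules out anything smaller).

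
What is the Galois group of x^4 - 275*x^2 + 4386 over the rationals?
Gal(K/Q) = V_4 (Klein four-group, Z/2Z × Z/2Z)

f factors as (x^2 - 258)(x^2 - 17), so the splitting field is K = Q(sqrt(258), sqrt(17)). The elements 258, 17, 4386 are all non-squares in Q, so sqrt(258) and sqrt(17) generate independent quadratic extensions. Thus [K:Q] = 4 and Gal(K/Q) is generated by the two order-2 automorphisms sqrt(258) ↦ -sqrt(258) and sqrt(17) ↦ -sqrt(17), giving V_4.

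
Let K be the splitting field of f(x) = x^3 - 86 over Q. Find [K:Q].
[K:Q] = 6

x^3 - 86 has one real root r = 86^(1/3) and two complex roots r*zeta_3, r*zeta_3^2 where zeta_3 = e^(2*pi*i/3). The splitting field is Q(r, zeta_3). [Q(r):Q] = 3 and [Q(zeta_3):Q] = 2 with gcd = 1, so [Q(r, zeta_3):Q] = 3 * 2 = 6.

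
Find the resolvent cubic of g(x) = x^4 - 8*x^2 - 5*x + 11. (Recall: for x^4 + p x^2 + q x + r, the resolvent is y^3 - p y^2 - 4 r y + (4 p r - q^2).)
h(y) = y^3 + 8*y^2 - 44*y - 377

Identify coefficients: p = -8, q = -5, r = 11.
Plug into h(y) = y^3 - p y^2 - 4 r y + (4 p r - q^2):
  h(y) = y^3 - (-8) y^2 - 4*(11) y + (4*(-8)*(11) - (-5)^2)
       = y^3 + (8) y^2 + (-44) y + (-377).
Simplifying: h(y) = y^3 + 8*y^2 - 44*y - 377.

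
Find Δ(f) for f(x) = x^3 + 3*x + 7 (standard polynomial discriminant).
Δ = -1431

For a depressed cubic x^3 + p x + q the discriminant is Δ = -4 p^3 - 27 q^2 = -4*(3)^3 - 27*(7)^2 = -108 - 1323 = -1431.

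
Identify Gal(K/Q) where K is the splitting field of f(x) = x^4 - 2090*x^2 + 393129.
Gal(K/Q) = Z/2Z (cyclic of order 2)

f factors as (x^2 - 209)(x^2 - 1881), so the splitting field is K = Q(sqrt(209), sqrt(1881)). The squarefree part of 209 is 209 and the squarefree part of 1881 is also 209, so sqrt(209) and sqrt(1881) are both rational multiples of sqrt(209). Hence Q(sqrt(209)) = Q(sqrt(1881)) = Q(sqrt(209)), and the splitting field collapses to a single degree-2 extension with Galois group Z/2Z.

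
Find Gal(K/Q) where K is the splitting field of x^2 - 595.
Gal(K/Q) = Z/2Z (cyclic of order 2)

x^2 - 595 is irreducible over Q since 595 is not a rational square. The splitting field Q(sqrt(595)) has degree 2 over Q, and its unique nontrivial automorphism is sqrt(595) ↦ -sqrt(595). Hence Gal(Q(sqrt(595))/Q) = Z/2Z.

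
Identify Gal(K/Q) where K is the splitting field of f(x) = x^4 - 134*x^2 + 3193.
Gal(K/Q) = V_4 (Klein four-group, Z/2Z × Z/2Z)

f factors as (x^2 - 31)(x^2 - 103), so the splitting field is K = Q(sqrt(31), sqrt(103)). The elements 31, 103, 3193 are all non-squares in Q, so sqrt(31) and sqrt(103) generate independent quadratic extensions. Thus [K:Q] = 4 and Gal(K/Q) is generated by the two order-2 automorphisms sqrt(31) ↦ -sqrt(31) and sqrt(103) ↦ -sqrt(103), giving V_4.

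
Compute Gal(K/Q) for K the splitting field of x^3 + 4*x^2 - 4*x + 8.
Gal(K/Q) = S_3 (symmetric group of order 6)

Compute the discriminant of x^3 + (4)*x^2 + (-4)*x + (8): Δ = -5568. Since Δ is not a rational square, the Galois group is not contained in A_3; it must be the full S_3 (irreducibility of the cubic rules out anything smaller).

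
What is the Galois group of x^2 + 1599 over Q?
Gal(K/Q) = Z/2Z (cyclic of order 2)

x^2 + 1599 is irreducible over Q since -1599 is not a rational square. The splitting field Q(sqrt(-1599)) has degree 2 over Q, and its unique nontrivial automorphism is sqrt(-1599) ↦ -sqrt(-1599). Hence Gal(Q(sqrt(-1599))/Q) = Z/2Z.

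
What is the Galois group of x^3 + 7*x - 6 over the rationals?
Gal(K/Q) = S_3 (symmetric group of order 6)

Compute the discriminant of x^3 + (0)*x^2 + (7)*x + (-6): Δ = -2344. Since Δ is not a rational square, the Galois group is not contained in A_3; it must be the full S_3 (irreducibility of the cubic rules out anything smaller).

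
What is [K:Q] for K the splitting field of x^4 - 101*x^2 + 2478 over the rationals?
[K:Q] = 4

f factors as (x^2 - 59)(x^2 - 42); the splitting field is K = Q(sqrt(59), sqrt(42)). Since 59, 42, and 2478 are all non-squares in Q, the three subfields Q(sqrt(59)), Q(sqrt(42)), Q(sqrt(2478)) are distinct degree-2 extensions, so [K:Q] = 4 (Klein four Galois group).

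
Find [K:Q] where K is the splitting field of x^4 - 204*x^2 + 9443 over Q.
[K:Q] = 4

f factors as (x^2 - 71)(x^2 - 133); the splitting field is K = Q(sqrt(71), sqrt(133)). Since 71, 133, and 9443 are all non-squares in Q, the three subfields Q(sqrt(71)), Q(sqrt(133)), Q(sqrt(9443)) are distinct degree-2 extensions, so [K:Q] = 4 (Klein four Galois group).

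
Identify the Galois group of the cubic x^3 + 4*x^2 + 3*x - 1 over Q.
Gal(K/Q) = A_3 (cyclic of order 3)

Compute the discriminant of x^3 + (4)*x^2 + (3)*x + (-1): Δ = 49. Since Δ is a perfect square (Δ = 7^2), the Galois group is contained in A_3. Irreducibility forces the group to be transitive on three roots, so Gal = A_3.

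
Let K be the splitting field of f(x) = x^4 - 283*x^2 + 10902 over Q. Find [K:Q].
[K:Q] = 4

f factors as (x^2 - 46)(x^2 - 237); the splitting field is K = Q(sqrt(46), sqrt(237)). Since 46, 237, and 10902 are all non-squares in Q, the three subfields Q(sqrt(46)), Q(sqrt(237)), Q(sqrt(10902)) are distinct degree-2 extensions, so [K:Q] = 4 (Klein four Galois group).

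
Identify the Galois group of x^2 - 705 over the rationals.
Gal(K/Q) = Z/2Z (cyclic of order 2)

x^2 - 705 is irreducible over Q since 705 is not a rational square. The splitting field Q(sqrt(705)) has degree 2 over Q, and its unique nontrivial automorphism is sqrt(705) ↦ -sqrt(705). Hence Gal(Q(sqrt(705))/Q) = Z/2Z.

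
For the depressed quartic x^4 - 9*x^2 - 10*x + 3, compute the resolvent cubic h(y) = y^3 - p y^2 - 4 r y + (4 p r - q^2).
h(y) = y^3 + 9*y^2 - 12*y - 208

Identify coefficients: p = -9, q = -10, r = 3.
Plug into h(y) = y^3 - p y^2 - 4 r y + (4 p r - q^2):
  h(y) = y^3 - (-9) y^2 - 4*(3) y + (4*(-9)*(3) - (-10)^2)
       = y^3 + (9) y^2 + (-12) y + (-208).
Simplifying: h(y) = y^3 + 9*y^2 - 12*y - 208.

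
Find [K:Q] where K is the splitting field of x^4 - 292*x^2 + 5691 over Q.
[K:Q] = 4

f factors as (x^2 - 21)(x^2 - 271); the splitting field is K = Q(sqrt(21), sqrt(271)). Since 21, 271, and 5691 are all non-squares in Q, the three subfields Q(sqrt(21)), Q(sqrt(271)), Q(sqrt(5691)) are distinct degree-2 extensions, so [K:Q] = 4 (Klein four Galois group).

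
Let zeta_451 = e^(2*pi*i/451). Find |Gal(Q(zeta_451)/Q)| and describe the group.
|Gal(Q(zeta_451)/Q)| = phi(451) = 400; group ≅ (Z/451Z)^* ≅ Z/10Z × Z/40Z

The n-th cyclotomic polynomial Φ_451(x) is the minimal polynomial of zeta_451 over Q and has degree phi(451) = 400. So Q(zeta_451) is a degree-400 Galois extension with Galois group (Z/451Z)^*. By CRT, (Z/451Z)^* ≅ (Z/11Z)^* × (Z/41Z)^*. Each prime-power unit group is (Z/11Z)^* ≅ Z/10Z; (Z/41Z)^* ≅ Z/40Z. Hence Gal(Q(zeta_451)/Q) ≅ Z/10Z × Z/40Z.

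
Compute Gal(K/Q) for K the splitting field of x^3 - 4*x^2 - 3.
Gal(K/Q) = S_3 (symmetric group of order 6)

Compute the discriminant of x^3 + (-4)*x^2 + (0)*x + (-3): Δ = -1011. Since Δ is not a rational square, the Galois group is not contained in A_3; it must be the full S_3 (irreducibility of the cubic rules out anything smaller).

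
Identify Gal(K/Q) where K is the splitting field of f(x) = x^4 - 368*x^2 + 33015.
Gal(K/Q) = V_4 (Klein four-group, Z/2Z × Z/2Z)

f factors as (x^2 - 155)(x^2 - 213), so the splitting field is K = Q(sqrt(155), sqrt(213)). The elements 155, 213, 33015 are all non-squares in Q, so sqrt(155) and sqrt(213) generate independent quadratic extensions. Thus [K:Q] = 4 and Gal(K/Q) is generated by the two order-2 automorphisms sqrt(155) ↦ -sqrt(155) and sqrt(213) ↦ -sqrt(213), giving V_4.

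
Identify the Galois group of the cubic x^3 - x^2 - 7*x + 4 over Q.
Gal(K/Q) = S_3 (symmetric group of order 6)

Compute the discriminant of x^3 + (-1)*x^2 + (-7)*x + (4): Δ = 1509. Since Δ is not a rational square, the Galois group is not contained in A_3; it must be the full S_3 (irreducibility of the cubic rules out anything smaller).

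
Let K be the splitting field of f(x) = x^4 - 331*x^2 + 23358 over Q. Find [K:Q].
[K:Q] = 4

f factors as (x^2 - 229)(x^2 - 102); the splitting field is K = Q(sqrt(229), sqrt(102)). Since 229, 102, and 23358 are all non-squares in Q, the three subfields Q(sqrt(229)), Q(sqrt(102)), Q(sqrt(23358)) are distinct degree-2 extensions, so [K:Q] = 4 (Klein four Galois group).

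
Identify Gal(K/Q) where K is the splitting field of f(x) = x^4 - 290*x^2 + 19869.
Gal(K/Q) = V_4 (Klein four-group, Z/2Z × Z/2Z)

f factors as (x^2 - 111)(x^2 - 179), so the splitting field is K = Q(sqrt(111), sqrt(179)). The elements 111, 179, 19869 are all non-squares in Q, so sqrt(111) and sqrt(179) generate independent quadratic extensions. Thus [K:Q] = 4 and Gal(K/Q) is generated by the two order-2 automorphisms sqrt(111) ↦ -sqrt(111) and sqrt(179) ↦ -sqrt(179), giving V_4.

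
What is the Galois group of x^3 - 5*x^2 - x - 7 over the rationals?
Gal(K/Q) = S_3 (symmetric group of order 6)

Compute the discriminant of x^3 + (-5)*x^2 + (-1)*x + (-7): Δ = -5424. Since Δ is not a rational square, the Galois group is not contained in A_3; it must be the full S_3 (irreducibility of the cubic rules out anything smaller).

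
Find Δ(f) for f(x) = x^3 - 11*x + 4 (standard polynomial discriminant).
Δ = 4892

For a depressed cubic x^3 + p x + q the discriminant is Δ = -4 p^3 - 27 q^2 = -4*(-11)^3 - 27*(4)^2 = 5324 - 432 = 4892.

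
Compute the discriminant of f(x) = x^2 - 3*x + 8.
Δ = -23

For a quadratic a x^2 + b x + c the discriminant is Δ = b^2 - 4ac = (-3)^2 - 4*(1)*(8) = 9 - (32) = -23.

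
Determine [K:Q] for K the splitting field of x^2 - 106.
[K:Q] = 2

The polynomial x^2 - 106 is irreducible over Q since 106 is not a perfect square. Its splitting field is Q(sqrt(106)), which has degree 2 over Q.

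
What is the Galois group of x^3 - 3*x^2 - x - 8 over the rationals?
Gal(K/Q) = S_3 (symmetric group of order 6)

Compute the discriminant of x^3 + (-3)*x^2 + (-1)*x + (-8): Δ = -3011. Since Δ is not a rational square, the Galois group is not contained in A_3; it must be the full S_3 (irreducibility of the cubic rules out anything smaller).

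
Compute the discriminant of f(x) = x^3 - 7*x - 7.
Δ = 49

For a depressed cubic x^3 + p x + q the discriminant is Δ = -4 p^3 - 27 q^2 = -4*(-7)^3 - 27*(-7)^2 = 1372 - 1323 = 49.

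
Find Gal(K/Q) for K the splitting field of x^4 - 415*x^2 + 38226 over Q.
Gal(K/Q) = V_4 (Klein four-group, Z/2Z × Z/2Z)

f factors as (x^2 - 277)(x^2 - 138), so the splitting field is K = Q(sqrt(277), sqrt(138)). The elements 277, 138, 38226 are all non-squares in Q, so sqrt(277) and sqrt(138) generate independent quadratic extensions. Thus [K:Q] = 4 and Gal(K/Q) is generated by the two order-2 automorphisms sqrt(277) ↦ -sqrt(277) and sqrt(138) ↦ -sqrt(138), giving V_4.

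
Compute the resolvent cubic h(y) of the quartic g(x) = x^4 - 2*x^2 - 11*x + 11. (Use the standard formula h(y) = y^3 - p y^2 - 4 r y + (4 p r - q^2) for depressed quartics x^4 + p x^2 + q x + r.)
h(y) = y^3 + 2*y^2 - 44*y - 209

Identify coefficients: p = -2, q = -11, r = 11.
Plug into h(y) = y^3 - p y^2 - 4 r y + (4 p r - q^2):
  h(y) = y^3 - (-2) y^2 - 4*(11) y + (4*(-2)*(11) - (-11)^2)
       = y^3 + (2) y^2 + (-44) y + (-209).
Simplifying: h(y) = y^3 + 2*y^2 - 44*y - 209.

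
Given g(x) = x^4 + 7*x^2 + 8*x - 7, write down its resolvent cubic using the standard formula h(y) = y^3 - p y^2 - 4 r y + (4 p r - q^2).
h(y) = y^3 - 7*y^2 + 28*y - 260

Identify coefficients: p = 7, q = 8, r = -7.
Plug into h(y) = y^3 - p y^2 - 4 r y + (4 p r - q^2):
  h(y) = y^3 - (7) y^2 - 4*(-7) y + (4*(7)*(-7) - (8)^2)
       = y^3 + (-7) y^2 + (28) y + (-260).
Simplifying: h(y) = y^3 - 7*y^2 + 28*y - 260.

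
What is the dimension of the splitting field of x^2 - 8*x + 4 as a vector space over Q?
[K:Q] = 2

The discriminant of x^2 + (-8)*x + (4) is b^2 - 4c = 64 - (16) = 48. Since 48 is not a perfect square in Q, the polynomial is irreducible over Q. Its two roots generate a degree-2 extension, so [K:Q] = 2.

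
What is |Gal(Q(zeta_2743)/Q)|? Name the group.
|Gal(Q(zeta_2743)/Q)| = phi(2743) = 2520; group ≅ (Z/2743Z)^* ≅ Z/12Z × Z/210Z

The n-th cyclotomic polynomial Φ_2743(x) is the minimal polynomial of zeta_2743 over Q and has degree phi(2743) = 2520. So Q(zeta_2743) is a degree-2520 Galois extension with Galois group (Z/2743Z)^*. By CRT, (Z/2743Z)^* ≅ (Z/13Z)^* × (Z/211Z)^*. Each prime-power unit group is (Z/13Z)^* ≅ Z/12Z; (Z/211Z)^* ≅ Z/210Z. Hence Gal(Q(zeta_2743)/Q) ≅ Z/12Z × Z/210Z.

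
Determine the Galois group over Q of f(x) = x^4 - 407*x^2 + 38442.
Gal(K/Q) = V_4 (Klein four-group, Z/2Z × Z/2Z)

f factors as (x^2 - 258)(x^2 - 149), so the splitting field is K = Q(sqrt(258), sqrt(149)). The elements 258, 149, 38442 are all non-squares in Q, so sqrt(258) and sqrt(149) generate independent quadratic extensions. Thus [K:Q] = 4 and Gal(K/Q) is generated by the two order-2 automorphisms sqrt(258) ↦ -sqrt(258) and sqrt(149) ↦ -sqrt(149), giving V_4.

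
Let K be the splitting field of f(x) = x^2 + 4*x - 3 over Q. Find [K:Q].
[K:Q] = 2

The discriminant of x^2 + (4)*x + (-3) is b^2 - 4c = 16 - (-12) = 28. Since 28 is not a perfect square in Q, the polynomial is irreducible over Q. Its two roots generate a degree-2 extension, so [K:Q] = 2.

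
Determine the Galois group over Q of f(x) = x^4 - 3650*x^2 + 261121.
Gal(K/Q) = Z/2Z (cyclic of order 2)

f factors as (x^2 - 3577)(x^2 - 73), so the splitting field is K = Q(sqrt(3577), sqrt(73)). The squarefree part of 3577 is 73 and the squarefree part of 73 is also 73, so sqrt(3577) and sqrt(73) are both rational multiples of sqrt(73). Hence Q(sqrt(3577)) = Q(sqrt(73)) = Q(sqrt(73)), and the splitting field collapses to a single degree-2 extension with Galois group Z/2Z.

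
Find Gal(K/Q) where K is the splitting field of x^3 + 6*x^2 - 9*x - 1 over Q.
Gal(K/Q) = S_3 (symmetric group of order 6)

Compute the discriminant of x^3 + (6)*x^2 + (-9)*x + (-1): Δ = 7641. Since Δ is not a rational square, the Galois group is not contained in A_3; it must be the full S_3 (irreducibility of the cubic rules out anything smaller).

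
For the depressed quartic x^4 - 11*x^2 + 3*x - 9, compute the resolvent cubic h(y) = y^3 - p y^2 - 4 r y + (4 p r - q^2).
h(y) = y^3 + 11*y^2 + 36*y + 387

Identify coefficients: p = -11, q = 3, r = -9.
Plug into h(y) = y^3 - p y^2 - 4 r y + (4 p r - q^2):
  h(y) = y^3 - (-11) y^2 - 4*(-9) y + (4*(-11)*(-9) - (3)^2)
       = y^3 + (11) y^2 + (36) y + (387).
Simplifying: h(y) = y^3 + 11*y^2 + 36*y + 387.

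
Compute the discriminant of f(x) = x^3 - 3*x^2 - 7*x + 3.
Δ = 3028

For x^3 + a x^2 + b x + c the discriminant is Δ = 18 a b c - 4 a^3 c + a^2 b^2 - 4 b^3 - 27 c^2.
Plug a = -3, b = -7, c = 3:
  18*(-3)*(-7)*(3) - 4*(-3)^3*(3) + (-3)^2*(-7)^2 - 4*(-7)^3 - 27*(3)^2
  = 1134 + (324) + 441 + (1372) + (-243)
  = 3028.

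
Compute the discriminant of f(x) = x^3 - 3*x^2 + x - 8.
Δ = -2155

For x^3 + a x^2 + b x + c the discriminant is Δ = 18 a b c - 4 a^3 c + a^2 b^2 - 4 b^3 - 27 c^2.
Plug a = -3, b = 1, c = -8:
  18*(-3)*(1)*(-8) - 4*(-3)^3*(-8) + (-3)^2*(1)^2 - 4*(1)^3 - 27*(-8)^2
  = 432 + (-864) + 9 + (-4) + (-1728)
  = -2155.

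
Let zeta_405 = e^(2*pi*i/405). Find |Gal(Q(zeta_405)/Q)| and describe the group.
|Gal(Q(zeta_405)/Q)| = phi(405) = 216; group ≅ (Z/405Z)^* ≅ Z/4Z × Z/54Z

The n-th cyclotomic polynomial Φ_405(x) is the minimal polynomial of zeta_405 over Q and has degree phi(405) = 216. So Q(zeta_405) is a degree-216 Galois extension with Galois group (Z/405Z)^*. By CRT, (Z/405Z)^* ≅ (Z/81Z)^* × (Z/5Z)^*. Each prime-power unit group is (Z/81Z)^* ≅ Z/54Z; (Z/5Z)^* ≅ Z/4Z. Hence Gal(Q(zeta_405)/Q) ≅ Z/4Z × Z/54Z.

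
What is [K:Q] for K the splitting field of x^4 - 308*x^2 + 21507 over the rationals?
[K:Q] = 4

f factors as (x^2 - 107)(x^2 - 201); the splitting field is K = Q(sqrt(107), sqrt(201)). Since 107, 201, and 21507 are all non-squares in Q, the three subfields Q(sqrt(107)), Q(sqrt(201)), Q(sqrt(21507)) are distinct degree-2 extensions, so [K:Q] = 4 (Klein four Galois group).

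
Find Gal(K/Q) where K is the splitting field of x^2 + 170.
Gal(K/Q) = Z/2Z (cyclic of order 2)

x^2 + 170 is irreducible over Q since -170 is not a rational square. The splitting field Q(sqrt(-170)) has degree 2 over Q, and its unique nontrivial automorphism is sqrt(-170) ↦ -sqrt(-170). Hence Gal(Q(sqrt(-170))/Q) = Z/2Z.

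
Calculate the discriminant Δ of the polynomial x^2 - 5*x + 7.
Δ = -3

For a quadratic a x^2 + b x + c the discriminant is Δ = b^2 - 4ac = (-5)^2 - 4*(1)*(7) = 25 - (28) = -3.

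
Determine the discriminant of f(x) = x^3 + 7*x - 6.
Δ = -2344

For a depressed cubic x^3 + p x + q the discriminant is Δ = -4 p^3 - 27 q^2 = -4*(7)^3 - 27*(-6)^2 = -1372 - 972 = -2344.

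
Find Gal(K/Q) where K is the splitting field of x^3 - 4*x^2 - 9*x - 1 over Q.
Gal(K/Q) = S_3 (symmetric group of order 6)

Compute the discriminant of x^3 + (-4)*x^2 + (-9)*x + (-1): Δ = 3281. Since Δ is not a rational square, the Galois group is not contained in A_3; it must be the full S_3 (irreducibility of the cubic rules out anything smaller).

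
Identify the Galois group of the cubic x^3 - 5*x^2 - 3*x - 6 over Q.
Gal(K/Q) = S_3 (symmetric group of order 6)

Compute the discriminant of x^3 + (-5)*x^2 + (-3)*x + (-6): Δ = -5259. Since Δ is not a rational square, the Galois group is not contained in A_3; it must be the full S_3 (irreducibility of the cubic rules out anything smaller).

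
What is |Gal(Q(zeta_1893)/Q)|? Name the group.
|Gal(Q(zeta_1893)/Q)| = phi(1893) = 1260; group ≅ (Z/1893Z)^* ≅ Z/2Z × Z/630Z

The n-th cyclotomic polynomial Φ_1893(x) is the minimal polynomial of zeta_1893 over Q and has degree phi(1893) = 1260. So Q(zeta_1893) is a degree-1260 Galois extension with Galois group (Z/1893Z)^*. By CRT, (Z/1893Z)^* ≅ (Z/3Z)^* × (Z/631Z)^*. Each prime-power unit group is (Z/3Z)^* ≅ Z/2Z; (Z/631Z)^* ≅ Z/630Z. Hence Gal(Q(zeta_1893)/Q) ≅ Z/2Z × Z/630Z.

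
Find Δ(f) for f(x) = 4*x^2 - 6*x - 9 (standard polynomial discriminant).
Δ = 180

For a quadratic a x^2 + b x + c the discriminant is Δ = b^2 - 4ac = (-6)^2 - 4*(4)*(-9) = 36 - (-144) = 180.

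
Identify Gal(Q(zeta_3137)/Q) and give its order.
|Gal(Q(zeta_3137)/Q)| = phi(3137) = 3136; group ≅ (Z/3137Z)^* ≅ Z/3136Z

The n-th cyclotomic polynomial Φ_3137(x) is the minimal polynomial of zeta_3137 over Q and has degree phi(3137) = 3136. So Q(zeta_3137) is a degree-3136 Galois extension with Galois group (Z/3137Z)^*. (Z/3137Z)^* is cyclic since 3137 is an odd prime power (or 4). Hence Gal(Q(zeta_3137)/Q) ≅ Z/3136Z.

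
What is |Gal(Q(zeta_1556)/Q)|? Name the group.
|Gal(Q(zeta_1556)/Q)| = phi(1556) = 776; group ≅ (Z/1556Z)^* ≅ Z/2Z × Z/388Z

The n-th cyclotomic polynomial Φ_1556(x) is the minimal polynomial of zeta_1556 over Q and has degree phi(1556) = 776. So Q(zeta_1556) is a degree-776 Galois extension with Galois group (Z/1556Z)^*. By CRT, (Z/1556Z)^* ≅ (Z/4Z)^* × (Z/389Z)^*. Each prime-power unit group is (Z/4Z)^* ≅ Z/2Z; (Z/389Z)^* ≅ Z/388Z. Hence Gal(Q(zeta_1556)/Q) ≅ Z/2Z × Z/388Z.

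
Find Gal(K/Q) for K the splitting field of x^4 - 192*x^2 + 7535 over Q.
Gal(K/Q) = V_4 (Klein four-group, Z/2Z × Z/2Z)

f factors as (x^2 - 137)(x^2 - 55), so the splitting field is K = Q(sqrt(137), sqrt(55)). The elements 137, 55, 7535 are all non-squares in Q, so sqrt(137) and sqrt(55) generate independent quadratic extensions. Thus [K:Q] = 4 and Gal(K/Q) is generated by the two order-2 automorphisms sqrt(137) ↦ -sqrt(137) and sqrt(55) ↦ -sqrt(55), giving V_4.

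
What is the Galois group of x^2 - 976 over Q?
Gal(K/Q) = Z/2Z (cyclic of order 2)

x^2 - 976 is irreducible over Q since 976 is not a rational square. The splitting field Q(sqrt(976)) has degree 2 over Q, and its unique nontrivial automorphism is sqrt(976) ↦ -sqrt(976). Hence Gal(Q(sqrt(976))/Q) = Z/2Z.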